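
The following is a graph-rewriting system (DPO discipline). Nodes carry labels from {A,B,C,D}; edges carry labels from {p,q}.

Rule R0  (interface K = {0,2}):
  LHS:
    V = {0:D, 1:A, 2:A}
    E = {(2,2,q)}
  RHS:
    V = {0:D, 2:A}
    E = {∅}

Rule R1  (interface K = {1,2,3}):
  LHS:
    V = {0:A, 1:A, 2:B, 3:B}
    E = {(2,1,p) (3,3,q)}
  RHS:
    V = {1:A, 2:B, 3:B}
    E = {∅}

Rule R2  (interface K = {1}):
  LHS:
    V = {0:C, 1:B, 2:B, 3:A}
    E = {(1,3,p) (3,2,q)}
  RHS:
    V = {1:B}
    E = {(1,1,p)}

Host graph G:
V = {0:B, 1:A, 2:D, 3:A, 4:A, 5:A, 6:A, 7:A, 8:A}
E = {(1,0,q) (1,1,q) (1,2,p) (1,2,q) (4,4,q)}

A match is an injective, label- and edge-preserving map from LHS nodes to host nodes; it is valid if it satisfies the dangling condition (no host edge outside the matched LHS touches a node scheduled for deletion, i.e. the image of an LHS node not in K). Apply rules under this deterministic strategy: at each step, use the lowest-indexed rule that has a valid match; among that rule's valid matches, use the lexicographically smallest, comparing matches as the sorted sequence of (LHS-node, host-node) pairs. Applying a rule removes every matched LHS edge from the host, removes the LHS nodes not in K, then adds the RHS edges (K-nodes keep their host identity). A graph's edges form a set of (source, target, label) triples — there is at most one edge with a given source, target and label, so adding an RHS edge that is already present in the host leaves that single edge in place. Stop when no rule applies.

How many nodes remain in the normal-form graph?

Answer: 7

Steps:
start.  V:9 E:5  edges: 1-q->0 1-q->1 1-p->2 1-q->2 4-q->4
1. fire R0 via {0↦2, 1↦3, 2↦1}  →  V:8 E:4  edges: 1-q->0 1-p->2 1-q->2 4-q->4
2. fire R0 via {0↦2, 1↦5, 2↦4}  →  V:7 E:3  edges: 1-q->0 1-p->2 1-q->2
halt: no rule applies after step 2
NF nodes: {0:B, 1:A, 2:D, 4:A, 6:A, 7:A, 8:A}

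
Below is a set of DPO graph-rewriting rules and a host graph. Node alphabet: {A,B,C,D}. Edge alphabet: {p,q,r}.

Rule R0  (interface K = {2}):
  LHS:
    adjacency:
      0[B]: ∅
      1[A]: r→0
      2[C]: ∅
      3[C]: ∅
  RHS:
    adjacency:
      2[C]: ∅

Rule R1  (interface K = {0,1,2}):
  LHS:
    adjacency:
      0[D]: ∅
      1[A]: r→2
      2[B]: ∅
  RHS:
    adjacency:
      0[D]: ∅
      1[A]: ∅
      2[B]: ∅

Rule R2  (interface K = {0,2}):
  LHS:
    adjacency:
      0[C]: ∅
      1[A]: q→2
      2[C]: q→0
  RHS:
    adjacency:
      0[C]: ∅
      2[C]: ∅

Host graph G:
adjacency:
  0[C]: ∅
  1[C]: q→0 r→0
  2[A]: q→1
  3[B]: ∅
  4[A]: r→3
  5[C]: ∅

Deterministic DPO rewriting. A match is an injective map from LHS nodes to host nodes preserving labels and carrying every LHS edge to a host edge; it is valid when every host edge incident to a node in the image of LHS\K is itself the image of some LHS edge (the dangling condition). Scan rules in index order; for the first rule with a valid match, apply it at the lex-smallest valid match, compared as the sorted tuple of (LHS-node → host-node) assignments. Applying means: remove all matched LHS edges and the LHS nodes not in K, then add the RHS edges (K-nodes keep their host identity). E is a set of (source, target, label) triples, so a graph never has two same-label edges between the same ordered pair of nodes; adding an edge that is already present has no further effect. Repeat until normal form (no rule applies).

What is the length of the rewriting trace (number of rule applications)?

Answer: 2

Steps:
start.  V:6 E:4  edges: 1-q->0 1-r->0 2-q->1 4-r->3
1. fire R0 via {0↦3, 1↦4, 2↦0, 3↦5}  →  V:3 E:3  edges: 1-q->0 1-r->0 2-q->1
2. fire R2 via {0↦0, 1↦2, 2↦1}  →  V:2 E:1  edges: 1-r->0
halt: no rule applies after step 2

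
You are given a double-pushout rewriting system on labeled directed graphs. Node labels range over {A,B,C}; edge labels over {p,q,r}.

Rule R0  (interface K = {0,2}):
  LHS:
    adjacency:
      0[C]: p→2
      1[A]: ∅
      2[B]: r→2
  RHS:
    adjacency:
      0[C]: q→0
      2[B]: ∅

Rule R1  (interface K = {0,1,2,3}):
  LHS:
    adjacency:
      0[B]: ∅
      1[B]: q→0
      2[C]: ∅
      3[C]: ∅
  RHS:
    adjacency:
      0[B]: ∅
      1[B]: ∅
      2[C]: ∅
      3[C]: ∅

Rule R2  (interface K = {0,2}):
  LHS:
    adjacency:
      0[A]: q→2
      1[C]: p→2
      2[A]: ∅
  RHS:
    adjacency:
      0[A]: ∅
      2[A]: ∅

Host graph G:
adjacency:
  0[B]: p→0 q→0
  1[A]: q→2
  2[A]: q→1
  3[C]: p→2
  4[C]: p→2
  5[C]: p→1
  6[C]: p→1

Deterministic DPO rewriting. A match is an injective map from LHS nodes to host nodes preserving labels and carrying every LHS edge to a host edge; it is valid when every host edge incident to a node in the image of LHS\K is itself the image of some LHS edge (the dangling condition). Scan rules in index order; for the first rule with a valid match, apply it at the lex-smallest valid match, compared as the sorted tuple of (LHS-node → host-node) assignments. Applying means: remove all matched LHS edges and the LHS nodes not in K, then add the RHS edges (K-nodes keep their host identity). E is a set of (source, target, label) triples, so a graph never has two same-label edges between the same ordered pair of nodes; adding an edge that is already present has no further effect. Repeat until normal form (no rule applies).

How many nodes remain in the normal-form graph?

[0] host  ⇒  7 nodes, 8 edges  {0-p->0 0-q->0 1-q->2 2-q->1 3-p->2 4-p->2 5-p->1 6-p->1}
[1] R2 @ {0↦1, 1↦3, 2↦2}  ⇒  6 nodes, 6 edges  {0-p->0 0-q->0 2-q->1 4-p->2 5-p->1 6-p->1}
[2] R2 @ {0↦2, 1↦5, 2↦1}  ⇒  5 nodes, 4 edges  {0-p->0 0-q->0 4-p->2 6-p->1}
halt: no rule applies after step 2
NF nodes: {0:B, 1:A, 2:A, 4:C, 6:C}

Answer: 5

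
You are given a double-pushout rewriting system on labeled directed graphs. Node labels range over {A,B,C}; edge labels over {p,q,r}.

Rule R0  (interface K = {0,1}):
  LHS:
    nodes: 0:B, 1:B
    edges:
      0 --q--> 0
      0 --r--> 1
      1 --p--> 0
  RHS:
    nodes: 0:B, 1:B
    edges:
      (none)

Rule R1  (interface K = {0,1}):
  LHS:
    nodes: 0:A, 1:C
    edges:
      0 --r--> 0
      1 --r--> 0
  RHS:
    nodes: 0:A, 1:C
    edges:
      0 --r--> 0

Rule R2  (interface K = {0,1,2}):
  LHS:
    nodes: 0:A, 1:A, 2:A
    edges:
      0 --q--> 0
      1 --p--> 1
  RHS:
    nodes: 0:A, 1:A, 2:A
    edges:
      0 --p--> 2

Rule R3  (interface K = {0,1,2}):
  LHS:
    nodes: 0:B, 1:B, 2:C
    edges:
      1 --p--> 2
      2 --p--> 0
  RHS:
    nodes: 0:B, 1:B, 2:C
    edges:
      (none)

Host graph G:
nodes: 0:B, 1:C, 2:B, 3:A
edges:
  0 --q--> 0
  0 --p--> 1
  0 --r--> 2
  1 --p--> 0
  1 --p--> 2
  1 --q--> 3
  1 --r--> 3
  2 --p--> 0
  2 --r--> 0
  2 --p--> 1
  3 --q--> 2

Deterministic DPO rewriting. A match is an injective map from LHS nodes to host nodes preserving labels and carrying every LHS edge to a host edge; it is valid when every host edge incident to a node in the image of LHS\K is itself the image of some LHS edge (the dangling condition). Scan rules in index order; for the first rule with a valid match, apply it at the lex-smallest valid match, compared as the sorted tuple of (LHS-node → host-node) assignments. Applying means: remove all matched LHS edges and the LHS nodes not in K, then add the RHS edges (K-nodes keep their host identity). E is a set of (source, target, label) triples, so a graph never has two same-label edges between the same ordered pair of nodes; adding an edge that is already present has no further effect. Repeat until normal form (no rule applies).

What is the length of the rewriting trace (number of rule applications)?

Answer: 3

Steps:
start.  V:4 E:11  edges: 0-q->0 0-p->1 0-r->2 1-p->0 1-p->2 1-q->3 1-r->3 2-p->0 2-r->0 2-p->1 3-q->2
1. fire R0 via {0↦0, 1↦2}  →  V:4 E:8  edges: 0-p->1 1-p->0 1-p->2 1-q->3 1-r->3 2-r->0 2-p->1 3-q->2
2. fire R3 via {0↦0, 1↦2, 2↦1}  →  V:4 E:6  edges: 0-p->1 1-p->2 1-q->3 1-r->3 2-r->0 3-q->2
3. fire R3 via {0↦2, 1↦0, 2↦1}  →  V:4 E:4  edges: 1-q->3 1-r->3 2-r->0 3-q->2
final graph: no rule applies after step 3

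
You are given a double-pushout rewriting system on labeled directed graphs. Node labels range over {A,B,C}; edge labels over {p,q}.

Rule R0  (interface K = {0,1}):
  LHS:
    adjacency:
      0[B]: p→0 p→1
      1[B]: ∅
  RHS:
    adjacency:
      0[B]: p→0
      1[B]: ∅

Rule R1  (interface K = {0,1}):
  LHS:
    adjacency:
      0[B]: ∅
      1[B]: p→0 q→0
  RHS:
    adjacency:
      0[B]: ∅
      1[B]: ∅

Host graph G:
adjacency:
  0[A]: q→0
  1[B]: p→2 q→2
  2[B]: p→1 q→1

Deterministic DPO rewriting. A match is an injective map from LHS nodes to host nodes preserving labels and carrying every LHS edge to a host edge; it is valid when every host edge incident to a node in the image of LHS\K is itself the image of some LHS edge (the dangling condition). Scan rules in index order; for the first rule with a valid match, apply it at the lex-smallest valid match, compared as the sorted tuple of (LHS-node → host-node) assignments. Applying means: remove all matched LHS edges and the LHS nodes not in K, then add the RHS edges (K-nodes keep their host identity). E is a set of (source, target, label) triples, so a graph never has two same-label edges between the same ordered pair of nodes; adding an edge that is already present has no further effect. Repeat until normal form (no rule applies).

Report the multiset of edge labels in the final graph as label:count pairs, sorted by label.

Answer: q:1

Derivation:
start.  V:3 E:5  edges: 0-q->0 1-p->2 1-q->2 2-p->1 2-q->1
1. fire R1 via {0↦1, 1↦2}  →  V:3 E:3  edges: 0-q->0 1-p->2 1-q->2
2. fire R1 via {0↦2, 1↦1}  →  V:3 E:1  edges: 0-q->0
normal form: no rule applies after step 2
NF edges: [(0, 0, 'q')]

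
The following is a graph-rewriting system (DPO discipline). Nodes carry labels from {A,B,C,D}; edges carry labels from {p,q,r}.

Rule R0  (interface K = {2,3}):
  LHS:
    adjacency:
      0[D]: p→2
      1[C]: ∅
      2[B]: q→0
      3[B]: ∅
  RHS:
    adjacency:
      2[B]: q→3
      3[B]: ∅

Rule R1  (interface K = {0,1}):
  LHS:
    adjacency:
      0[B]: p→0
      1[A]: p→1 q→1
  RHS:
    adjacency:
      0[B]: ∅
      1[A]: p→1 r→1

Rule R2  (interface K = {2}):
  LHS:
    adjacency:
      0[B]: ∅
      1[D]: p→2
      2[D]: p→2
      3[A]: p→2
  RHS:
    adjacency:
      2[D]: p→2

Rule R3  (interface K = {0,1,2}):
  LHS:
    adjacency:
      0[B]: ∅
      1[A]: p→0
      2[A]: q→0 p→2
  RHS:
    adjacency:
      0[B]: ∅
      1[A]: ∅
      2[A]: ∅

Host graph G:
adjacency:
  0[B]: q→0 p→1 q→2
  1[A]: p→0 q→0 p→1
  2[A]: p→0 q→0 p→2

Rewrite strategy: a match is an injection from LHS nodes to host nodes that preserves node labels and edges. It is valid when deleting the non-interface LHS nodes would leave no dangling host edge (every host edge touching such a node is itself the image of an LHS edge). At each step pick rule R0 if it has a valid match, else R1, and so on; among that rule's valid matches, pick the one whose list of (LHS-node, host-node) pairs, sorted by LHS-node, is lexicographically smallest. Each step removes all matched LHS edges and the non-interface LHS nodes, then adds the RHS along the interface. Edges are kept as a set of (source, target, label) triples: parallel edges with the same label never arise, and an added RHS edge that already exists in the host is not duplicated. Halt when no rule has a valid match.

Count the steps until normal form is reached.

initial: |V|=3 |E|=9  E = 0-q->0 0-p->1 0-q->2 1-p->0 1-q->0 1-p->1 2-p->0 2-q->0 2-p->2
step 1: apply R3 at {0↦0, 1↦1, 2↦2}  → |V|=3 |E|=6  E = 0-q->0 0-p->1 0-q->2 1-q->0 1-p->1 2-p->0
step 2: apply R3 at {0↦0, 1↦2, 2↦1}  → |V|=3 |E|=3  E = 0-q->0 0-p->1 0-q->2
final graph: no rule applies after step 2

Answer: 2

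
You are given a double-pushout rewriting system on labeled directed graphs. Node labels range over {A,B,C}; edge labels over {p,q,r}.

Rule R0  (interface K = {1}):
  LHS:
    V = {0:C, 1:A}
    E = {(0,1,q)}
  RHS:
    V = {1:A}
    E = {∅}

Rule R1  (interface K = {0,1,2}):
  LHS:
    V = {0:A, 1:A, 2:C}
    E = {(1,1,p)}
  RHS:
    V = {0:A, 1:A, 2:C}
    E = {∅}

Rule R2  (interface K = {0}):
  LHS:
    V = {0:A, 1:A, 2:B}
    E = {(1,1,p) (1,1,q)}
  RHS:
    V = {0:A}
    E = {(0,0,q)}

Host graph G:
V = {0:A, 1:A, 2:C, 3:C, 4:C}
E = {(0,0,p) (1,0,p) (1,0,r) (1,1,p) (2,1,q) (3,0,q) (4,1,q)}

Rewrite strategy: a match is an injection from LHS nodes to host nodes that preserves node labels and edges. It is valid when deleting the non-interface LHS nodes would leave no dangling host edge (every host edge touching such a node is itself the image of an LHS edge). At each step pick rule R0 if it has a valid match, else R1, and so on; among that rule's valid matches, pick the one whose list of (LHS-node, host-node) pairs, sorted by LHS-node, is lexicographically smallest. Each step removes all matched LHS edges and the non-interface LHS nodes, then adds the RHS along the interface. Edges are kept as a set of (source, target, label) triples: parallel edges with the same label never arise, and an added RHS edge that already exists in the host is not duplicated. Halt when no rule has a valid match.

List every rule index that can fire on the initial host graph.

R0: 3 valid matches — {0↦2, 1↦1}, {0↦3, 1↦0}, {0↦4, 1↦1}
R1: 6 valid matches — {0↦0, 1↦1, 2↦2}, {0↦0, 1↦1, 2↦3}, {0↦0, 1↦1, 2↦4} (+3 more)
R2: no valid match — LHS pattern not found

Answer: [R0,R1]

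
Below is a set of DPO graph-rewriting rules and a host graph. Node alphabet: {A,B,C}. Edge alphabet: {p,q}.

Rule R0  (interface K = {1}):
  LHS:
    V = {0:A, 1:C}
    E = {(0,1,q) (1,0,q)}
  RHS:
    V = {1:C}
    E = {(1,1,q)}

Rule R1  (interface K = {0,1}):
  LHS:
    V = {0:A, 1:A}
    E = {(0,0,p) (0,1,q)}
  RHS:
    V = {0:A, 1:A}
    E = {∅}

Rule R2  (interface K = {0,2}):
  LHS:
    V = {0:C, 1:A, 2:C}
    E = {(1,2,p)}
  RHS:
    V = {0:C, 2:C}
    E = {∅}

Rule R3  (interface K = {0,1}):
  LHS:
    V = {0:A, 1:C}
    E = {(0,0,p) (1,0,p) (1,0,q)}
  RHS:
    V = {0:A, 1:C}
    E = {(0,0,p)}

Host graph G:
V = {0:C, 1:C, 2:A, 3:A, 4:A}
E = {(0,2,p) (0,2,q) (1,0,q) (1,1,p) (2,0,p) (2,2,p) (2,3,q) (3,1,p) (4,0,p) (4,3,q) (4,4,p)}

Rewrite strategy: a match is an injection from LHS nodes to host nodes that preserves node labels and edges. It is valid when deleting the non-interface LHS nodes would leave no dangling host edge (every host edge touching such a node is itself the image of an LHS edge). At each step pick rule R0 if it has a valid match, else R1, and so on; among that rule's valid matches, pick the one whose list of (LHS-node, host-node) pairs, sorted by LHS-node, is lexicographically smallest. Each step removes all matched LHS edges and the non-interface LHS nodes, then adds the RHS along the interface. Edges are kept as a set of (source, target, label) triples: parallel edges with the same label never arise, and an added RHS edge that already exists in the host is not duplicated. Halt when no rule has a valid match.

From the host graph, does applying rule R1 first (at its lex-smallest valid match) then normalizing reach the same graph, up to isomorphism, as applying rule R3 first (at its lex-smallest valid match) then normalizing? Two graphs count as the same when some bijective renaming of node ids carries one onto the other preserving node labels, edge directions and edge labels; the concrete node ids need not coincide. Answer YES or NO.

Answer: NO

Steps:
branch R1-first: apply at {0↦2, 1↦3} → |E|=9, then 3 more step(s) → NF |V|=3 |E|=5 V={0:C, 1:C, 2:A} E=0-p->2 0-q->2 1-q->0 1-p->1 2-p->0
branch R3-first: apply at {0↦2, 1↦0} → |E|=9, then 5 more step(s) → NF |V|=2 |E|=2 V={0:C, 1:C} E=1-q->0 1-p->1
graphs not isomorphic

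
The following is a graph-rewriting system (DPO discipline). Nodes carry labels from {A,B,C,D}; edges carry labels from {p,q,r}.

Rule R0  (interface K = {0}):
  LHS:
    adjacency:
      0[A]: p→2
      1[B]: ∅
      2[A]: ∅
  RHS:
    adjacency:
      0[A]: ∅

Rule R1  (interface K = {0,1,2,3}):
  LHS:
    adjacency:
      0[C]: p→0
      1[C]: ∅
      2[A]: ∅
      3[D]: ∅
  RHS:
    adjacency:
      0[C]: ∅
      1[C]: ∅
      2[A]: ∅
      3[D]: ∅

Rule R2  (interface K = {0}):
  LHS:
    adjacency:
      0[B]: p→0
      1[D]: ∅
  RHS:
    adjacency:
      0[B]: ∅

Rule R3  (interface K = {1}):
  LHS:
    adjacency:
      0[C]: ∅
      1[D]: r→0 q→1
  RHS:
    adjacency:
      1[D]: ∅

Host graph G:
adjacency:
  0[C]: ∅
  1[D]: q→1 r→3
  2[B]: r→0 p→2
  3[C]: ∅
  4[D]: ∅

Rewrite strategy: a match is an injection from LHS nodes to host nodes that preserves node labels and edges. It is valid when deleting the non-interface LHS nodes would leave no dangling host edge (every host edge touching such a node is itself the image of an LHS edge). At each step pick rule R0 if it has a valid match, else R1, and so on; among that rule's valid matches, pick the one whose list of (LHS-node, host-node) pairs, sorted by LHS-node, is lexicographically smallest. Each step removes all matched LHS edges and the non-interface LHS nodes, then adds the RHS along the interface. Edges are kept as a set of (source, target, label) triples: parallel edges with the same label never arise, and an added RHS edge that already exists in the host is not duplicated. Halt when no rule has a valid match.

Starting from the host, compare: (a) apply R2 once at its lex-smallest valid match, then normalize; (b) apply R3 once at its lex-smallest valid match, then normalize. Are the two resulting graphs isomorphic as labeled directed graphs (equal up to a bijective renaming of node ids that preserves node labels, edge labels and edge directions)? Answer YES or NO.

branch R2-first: apply at {0↦2, 1↦4} → |E|=3, then 1 more step(s) → NF |V|=3 |E|=1 V={0:C, 1:D, 2:B} E=2-r->0
branch R3-first: apply at {0↦3, 1↦1} → |E|=2, then 1 more step(s) → NF |V|=3 |E|=1 V={0:C, 2:B, 4:D} E=2-r->0
graphs isomorphic (equal up to label-preserving node renaming)

Answer: YES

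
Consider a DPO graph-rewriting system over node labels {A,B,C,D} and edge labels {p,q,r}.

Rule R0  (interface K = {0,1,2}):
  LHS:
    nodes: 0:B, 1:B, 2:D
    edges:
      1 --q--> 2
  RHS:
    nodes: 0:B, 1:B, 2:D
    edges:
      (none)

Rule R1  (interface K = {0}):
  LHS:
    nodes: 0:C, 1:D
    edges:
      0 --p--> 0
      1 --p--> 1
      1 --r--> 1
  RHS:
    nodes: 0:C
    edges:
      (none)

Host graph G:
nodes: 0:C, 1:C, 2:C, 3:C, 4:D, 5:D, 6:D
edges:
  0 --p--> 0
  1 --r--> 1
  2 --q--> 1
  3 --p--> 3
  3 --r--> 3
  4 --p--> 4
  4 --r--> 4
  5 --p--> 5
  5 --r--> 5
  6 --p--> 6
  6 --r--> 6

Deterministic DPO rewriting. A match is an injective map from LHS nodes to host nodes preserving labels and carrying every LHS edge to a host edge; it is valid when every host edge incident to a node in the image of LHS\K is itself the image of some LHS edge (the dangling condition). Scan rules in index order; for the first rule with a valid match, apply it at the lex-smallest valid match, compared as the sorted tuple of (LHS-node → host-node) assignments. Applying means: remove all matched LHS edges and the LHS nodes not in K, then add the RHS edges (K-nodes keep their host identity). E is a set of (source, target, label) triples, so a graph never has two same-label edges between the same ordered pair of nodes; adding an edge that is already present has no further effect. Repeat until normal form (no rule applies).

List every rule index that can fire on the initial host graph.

Answer: [R1]

Steps:
R0: no valid match — LHS pattern not found
R1: 6 valid matches — {0↦0, 1↦4}, {0↦0, 1↦5}, {0↦0, 1↦6} (+3 more)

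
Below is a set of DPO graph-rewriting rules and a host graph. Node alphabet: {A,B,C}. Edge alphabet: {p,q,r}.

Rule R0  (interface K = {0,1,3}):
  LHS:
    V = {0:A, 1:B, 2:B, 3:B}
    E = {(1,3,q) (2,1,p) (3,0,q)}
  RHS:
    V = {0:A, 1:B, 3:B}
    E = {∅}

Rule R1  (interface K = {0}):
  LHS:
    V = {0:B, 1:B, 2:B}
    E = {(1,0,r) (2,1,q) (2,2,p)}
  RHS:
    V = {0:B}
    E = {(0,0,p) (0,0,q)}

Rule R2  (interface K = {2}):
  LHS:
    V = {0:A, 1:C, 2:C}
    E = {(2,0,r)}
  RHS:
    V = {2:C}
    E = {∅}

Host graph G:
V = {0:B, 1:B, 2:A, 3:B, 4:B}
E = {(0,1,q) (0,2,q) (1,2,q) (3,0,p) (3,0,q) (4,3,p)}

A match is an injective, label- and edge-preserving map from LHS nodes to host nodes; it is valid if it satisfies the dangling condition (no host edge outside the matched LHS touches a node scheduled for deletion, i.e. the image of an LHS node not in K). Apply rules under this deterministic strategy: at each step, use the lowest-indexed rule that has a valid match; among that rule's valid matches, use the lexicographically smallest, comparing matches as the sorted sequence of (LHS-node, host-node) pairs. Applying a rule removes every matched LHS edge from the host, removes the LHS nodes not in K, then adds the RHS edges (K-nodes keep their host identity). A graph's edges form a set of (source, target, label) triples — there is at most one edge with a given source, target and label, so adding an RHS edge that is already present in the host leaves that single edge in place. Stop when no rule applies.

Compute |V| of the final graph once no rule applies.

[0] host  ⇒  5 nodes, 6 edges  {0-q->1 0-q->2 1-q->2 3-p->0 3-q->0 4-p->3}
[1] R0 @ {0↦2, 1↦3, 2↦4, 3↦0}  ⇒  4 nodes, 3 edges  {0-q->1 1-q->2 3-p->0}
[2] R0 @ {0↦2, 1↦0, 2↦3, 3↦1}  ⇒  3 nodes, 0 edges  {∅}
normal form: no rule applies after step 2
NF nodes: {0:B, 1:B, 2:A}

Answer: 3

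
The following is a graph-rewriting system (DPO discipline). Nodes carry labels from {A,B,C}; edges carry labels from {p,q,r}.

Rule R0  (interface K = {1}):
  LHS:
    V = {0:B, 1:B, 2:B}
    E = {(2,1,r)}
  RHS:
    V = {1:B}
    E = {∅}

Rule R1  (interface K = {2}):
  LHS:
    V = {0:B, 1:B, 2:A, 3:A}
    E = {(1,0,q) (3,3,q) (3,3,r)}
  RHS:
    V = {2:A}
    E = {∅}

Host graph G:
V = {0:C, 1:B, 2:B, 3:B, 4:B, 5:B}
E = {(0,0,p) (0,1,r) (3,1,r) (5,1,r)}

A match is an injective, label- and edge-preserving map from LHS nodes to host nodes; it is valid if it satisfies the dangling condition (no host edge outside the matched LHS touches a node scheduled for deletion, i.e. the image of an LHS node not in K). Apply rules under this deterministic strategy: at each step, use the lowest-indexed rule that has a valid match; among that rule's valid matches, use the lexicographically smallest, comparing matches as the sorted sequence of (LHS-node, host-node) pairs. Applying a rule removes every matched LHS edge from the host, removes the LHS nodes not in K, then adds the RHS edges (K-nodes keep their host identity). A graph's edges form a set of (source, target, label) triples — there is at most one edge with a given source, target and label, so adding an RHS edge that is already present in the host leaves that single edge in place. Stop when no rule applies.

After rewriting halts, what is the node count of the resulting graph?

initial: |V|=6 |E|=4  E = 0-p->0 0-r->1 3-r->1 5-r->1
step 1: apply R0 at {0↦2, 1↦1, 2↦3}  → |V|=4 |E|=3  E = 0-p->0 0-r->1 5-r->1
step 2: apply R0 at {0↦4, 1↦1, 2↦5}  → |V|=2 |E|=2  E = 0-p->0 0-r->1
halt: no rule applies after step 2
NF nodes: {0:C, 1:B}

Answer: 2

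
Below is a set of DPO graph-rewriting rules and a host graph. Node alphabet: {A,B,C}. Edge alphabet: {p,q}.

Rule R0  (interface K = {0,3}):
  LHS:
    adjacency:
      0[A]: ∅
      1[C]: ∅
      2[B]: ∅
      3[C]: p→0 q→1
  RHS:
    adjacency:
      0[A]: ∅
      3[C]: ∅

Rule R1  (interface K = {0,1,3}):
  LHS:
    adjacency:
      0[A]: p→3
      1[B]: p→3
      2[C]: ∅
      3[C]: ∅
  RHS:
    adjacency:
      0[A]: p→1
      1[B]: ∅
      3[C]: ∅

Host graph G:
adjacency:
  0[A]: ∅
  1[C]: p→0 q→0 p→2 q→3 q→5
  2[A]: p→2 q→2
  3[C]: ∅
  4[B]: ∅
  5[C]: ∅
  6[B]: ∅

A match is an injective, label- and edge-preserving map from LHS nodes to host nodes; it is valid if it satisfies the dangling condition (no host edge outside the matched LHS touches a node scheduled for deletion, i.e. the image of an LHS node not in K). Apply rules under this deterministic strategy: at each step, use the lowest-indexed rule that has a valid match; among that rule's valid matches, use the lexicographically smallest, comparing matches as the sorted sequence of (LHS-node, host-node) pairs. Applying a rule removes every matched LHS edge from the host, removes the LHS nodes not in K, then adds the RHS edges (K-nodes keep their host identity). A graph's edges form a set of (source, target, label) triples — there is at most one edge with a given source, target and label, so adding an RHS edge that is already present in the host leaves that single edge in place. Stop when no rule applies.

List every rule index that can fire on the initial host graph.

Answer: [R0]

Derivation:
R0: 8 valid matches — {0↦0, 1↦3, 2↦4, 3↦1}, {0↦0, 1↦3, 2↦6, 3↦1}, {0↦0, 1↦5, 2↦4, 3↦1} (+5 more)
R1: no valid match — LHS pattern not found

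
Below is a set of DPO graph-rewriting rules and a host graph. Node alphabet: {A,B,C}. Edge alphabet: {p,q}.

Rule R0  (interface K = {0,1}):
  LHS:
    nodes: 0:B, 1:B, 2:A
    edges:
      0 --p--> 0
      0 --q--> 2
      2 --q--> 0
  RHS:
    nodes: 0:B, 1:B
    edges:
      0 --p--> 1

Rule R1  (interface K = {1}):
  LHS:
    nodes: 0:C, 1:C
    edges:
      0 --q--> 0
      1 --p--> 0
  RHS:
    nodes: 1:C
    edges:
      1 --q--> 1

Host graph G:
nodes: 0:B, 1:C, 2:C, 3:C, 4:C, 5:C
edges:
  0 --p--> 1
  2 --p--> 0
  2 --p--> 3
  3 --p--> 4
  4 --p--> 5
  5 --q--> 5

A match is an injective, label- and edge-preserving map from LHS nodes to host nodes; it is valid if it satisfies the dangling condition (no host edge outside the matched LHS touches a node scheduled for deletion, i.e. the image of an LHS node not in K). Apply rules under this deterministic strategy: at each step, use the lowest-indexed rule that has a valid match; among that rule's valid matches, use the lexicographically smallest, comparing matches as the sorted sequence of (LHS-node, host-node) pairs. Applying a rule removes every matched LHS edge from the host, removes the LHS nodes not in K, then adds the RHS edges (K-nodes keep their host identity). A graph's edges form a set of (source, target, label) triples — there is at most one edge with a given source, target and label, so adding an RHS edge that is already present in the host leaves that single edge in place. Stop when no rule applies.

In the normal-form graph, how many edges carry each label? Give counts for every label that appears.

Answer: p:2 q:1

Steps:
initial: |V|=6 |E|=6  E = 0-p->1 2-p->0 2-p->3 3-p->4 4-p->5 5-q->5
step 1: apply R1 at {0↦5, 1↦4}  → |V|=5 |E|=5  E = 0-p->1 2-p->0 2-p->3 3-p->4 4-q->4
step 2: apply R1 at {0↦4, 1↦3}  → |V|=4 |E|=4  E = 0-p->1 2-p->0 2-p->3 3-q->3
step 3: apply R1 at {0↦3, 1↦2}  → |V|=3 |E|=3  E = 0-p->1 2-p->0 2-q->2
halt: no rule applies after step 3
NF edges: [(0, 1, 'p'), (2, 0, 'p'), (2, 2, 'q')]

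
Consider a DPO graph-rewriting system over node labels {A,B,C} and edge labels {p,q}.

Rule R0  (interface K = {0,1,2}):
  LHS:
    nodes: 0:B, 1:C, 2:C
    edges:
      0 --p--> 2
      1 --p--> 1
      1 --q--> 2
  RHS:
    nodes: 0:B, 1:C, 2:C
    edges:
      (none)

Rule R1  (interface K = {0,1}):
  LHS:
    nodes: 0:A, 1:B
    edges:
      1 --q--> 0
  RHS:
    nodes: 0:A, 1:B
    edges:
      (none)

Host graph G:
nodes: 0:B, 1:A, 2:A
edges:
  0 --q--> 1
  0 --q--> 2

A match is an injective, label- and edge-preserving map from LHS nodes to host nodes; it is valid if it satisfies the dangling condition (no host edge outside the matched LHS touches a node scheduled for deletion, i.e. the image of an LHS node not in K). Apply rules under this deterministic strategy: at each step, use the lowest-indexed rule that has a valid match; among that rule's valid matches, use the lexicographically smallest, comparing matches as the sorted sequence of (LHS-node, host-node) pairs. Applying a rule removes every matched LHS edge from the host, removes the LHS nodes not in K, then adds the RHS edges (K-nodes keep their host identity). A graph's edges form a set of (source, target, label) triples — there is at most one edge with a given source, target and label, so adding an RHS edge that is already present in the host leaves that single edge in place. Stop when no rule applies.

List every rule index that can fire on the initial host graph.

R0: no valid match — LHS pattern not found
R1: 2 valid matches — {0↦1, 1↦0}, {0↦2, 1↦0}

Answer: [R1]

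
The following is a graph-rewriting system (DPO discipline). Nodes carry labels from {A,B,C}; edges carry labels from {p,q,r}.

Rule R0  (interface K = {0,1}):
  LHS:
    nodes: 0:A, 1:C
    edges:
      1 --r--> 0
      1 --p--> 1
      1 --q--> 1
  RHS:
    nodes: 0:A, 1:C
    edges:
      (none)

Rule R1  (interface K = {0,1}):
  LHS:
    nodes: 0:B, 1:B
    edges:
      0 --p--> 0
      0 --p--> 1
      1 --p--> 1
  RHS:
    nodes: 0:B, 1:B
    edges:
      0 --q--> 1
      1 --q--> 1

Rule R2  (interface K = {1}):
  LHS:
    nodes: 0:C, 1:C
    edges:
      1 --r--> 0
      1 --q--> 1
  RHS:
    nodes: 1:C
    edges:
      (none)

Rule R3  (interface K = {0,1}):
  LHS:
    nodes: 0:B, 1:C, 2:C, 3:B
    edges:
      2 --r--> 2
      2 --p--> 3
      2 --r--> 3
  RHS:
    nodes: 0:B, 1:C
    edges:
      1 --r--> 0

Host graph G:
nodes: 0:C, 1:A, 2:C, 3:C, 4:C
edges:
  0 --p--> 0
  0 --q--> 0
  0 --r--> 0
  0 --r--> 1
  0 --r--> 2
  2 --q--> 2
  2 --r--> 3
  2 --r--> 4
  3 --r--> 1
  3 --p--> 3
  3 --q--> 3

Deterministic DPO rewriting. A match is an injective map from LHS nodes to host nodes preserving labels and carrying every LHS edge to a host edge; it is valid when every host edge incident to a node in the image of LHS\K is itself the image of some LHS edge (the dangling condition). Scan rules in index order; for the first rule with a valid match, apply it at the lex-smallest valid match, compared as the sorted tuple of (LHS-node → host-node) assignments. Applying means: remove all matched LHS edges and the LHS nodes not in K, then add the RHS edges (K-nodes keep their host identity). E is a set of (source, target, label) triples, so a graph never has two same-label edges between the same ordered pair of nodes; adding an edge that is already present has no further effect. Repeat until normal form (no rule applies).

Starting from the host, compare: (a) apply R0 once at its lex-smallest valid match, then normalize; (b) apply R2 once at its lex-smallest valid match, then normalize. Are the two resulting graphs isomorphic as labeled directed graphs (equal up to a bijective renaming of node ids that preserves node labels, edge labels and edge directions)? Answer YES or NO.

branch R0-first: apply at {0↦1, 1↦0} → |E|=8, then 2 more step(s) → NF |V|=4 |E|=3 V={0:C, 1:A, 2:C, 4:C} E=0-r->0 0-r->2 2-r->4
branch R2-first: apply at {0↦4, 1↦2} → |E|=9, then 2 more step(s) → NF |V|=4 |E|=3 V={0:C, 1:A, 2:C, 3:C} E=0-r->0 0-r->2 2-r->3
graphs isomorphic (equal up to label-preserving node renaming)

Answer: YES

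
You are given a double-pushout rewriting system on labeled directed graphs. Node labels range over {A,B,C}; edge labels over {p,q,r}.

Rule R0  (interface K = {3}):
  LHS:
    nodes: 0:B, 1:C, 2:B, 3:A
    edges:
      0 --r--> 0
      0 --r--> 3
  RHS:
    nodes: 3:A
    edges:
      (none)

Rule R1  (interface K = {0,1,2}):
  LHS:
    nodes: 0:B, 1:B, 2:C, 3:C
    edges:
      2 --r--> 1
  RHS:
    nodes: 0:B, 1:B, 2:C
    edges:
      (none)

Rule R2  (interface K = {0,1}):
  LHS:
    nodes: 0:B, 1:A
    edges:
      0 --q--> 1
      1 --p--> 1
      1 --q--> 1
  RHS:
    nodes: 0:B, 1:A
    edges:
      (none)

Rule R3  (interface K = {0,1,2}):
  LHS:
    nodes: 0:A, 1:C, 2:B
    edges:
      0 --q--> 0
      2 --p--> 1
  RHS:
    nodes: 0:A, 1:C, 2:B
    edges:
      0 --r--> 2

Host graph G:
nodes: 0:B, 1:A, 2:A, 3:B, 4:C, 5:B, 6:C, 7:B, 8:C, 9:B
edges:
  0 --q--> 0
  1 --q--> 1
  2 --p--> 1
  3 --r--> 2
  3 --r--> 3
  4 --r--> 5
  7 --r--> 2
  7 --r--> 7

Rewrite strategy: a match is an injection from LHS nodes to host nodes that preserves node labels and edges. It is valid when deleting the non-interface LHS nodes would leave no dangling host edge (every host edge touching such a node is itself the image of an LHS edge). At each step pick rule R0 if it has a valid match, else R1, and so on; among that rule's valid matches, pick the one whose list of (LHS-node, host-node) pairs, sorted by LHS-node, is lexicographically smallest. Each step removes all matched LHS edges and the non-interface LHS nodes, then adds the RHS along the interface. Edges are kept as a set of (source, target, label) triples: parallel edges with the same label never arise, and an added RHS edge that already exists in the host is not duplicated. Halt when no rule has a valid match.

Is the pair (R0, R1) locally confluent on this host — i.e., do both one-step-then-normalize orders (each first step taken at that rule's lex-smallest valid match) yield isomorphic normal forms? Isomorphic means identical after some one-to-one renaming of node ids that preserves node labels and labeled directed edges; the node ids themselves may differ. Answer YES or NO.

branch R0-first: apply at {0↦3, 1↦6, 2↦9, 3↦2} → |E|=6, then 2 more step(s) → NF |V|=3 |E|=3 V={0:B, 1:A, 2:A} E=0-q->0 1-q->1 2-p->1
branch R1-first: apply at {0↦0, 1↦5, 2↦4, 3↦6} → |E|=7, then 2 more step(s) → NF |V|=3 |E|=3 V={0:B, 1:A, 2:A} E=0-q->0 1-q->1 2-p->1
graphs isomorphic (equal up to label-preserving node renaming)

Answer: YES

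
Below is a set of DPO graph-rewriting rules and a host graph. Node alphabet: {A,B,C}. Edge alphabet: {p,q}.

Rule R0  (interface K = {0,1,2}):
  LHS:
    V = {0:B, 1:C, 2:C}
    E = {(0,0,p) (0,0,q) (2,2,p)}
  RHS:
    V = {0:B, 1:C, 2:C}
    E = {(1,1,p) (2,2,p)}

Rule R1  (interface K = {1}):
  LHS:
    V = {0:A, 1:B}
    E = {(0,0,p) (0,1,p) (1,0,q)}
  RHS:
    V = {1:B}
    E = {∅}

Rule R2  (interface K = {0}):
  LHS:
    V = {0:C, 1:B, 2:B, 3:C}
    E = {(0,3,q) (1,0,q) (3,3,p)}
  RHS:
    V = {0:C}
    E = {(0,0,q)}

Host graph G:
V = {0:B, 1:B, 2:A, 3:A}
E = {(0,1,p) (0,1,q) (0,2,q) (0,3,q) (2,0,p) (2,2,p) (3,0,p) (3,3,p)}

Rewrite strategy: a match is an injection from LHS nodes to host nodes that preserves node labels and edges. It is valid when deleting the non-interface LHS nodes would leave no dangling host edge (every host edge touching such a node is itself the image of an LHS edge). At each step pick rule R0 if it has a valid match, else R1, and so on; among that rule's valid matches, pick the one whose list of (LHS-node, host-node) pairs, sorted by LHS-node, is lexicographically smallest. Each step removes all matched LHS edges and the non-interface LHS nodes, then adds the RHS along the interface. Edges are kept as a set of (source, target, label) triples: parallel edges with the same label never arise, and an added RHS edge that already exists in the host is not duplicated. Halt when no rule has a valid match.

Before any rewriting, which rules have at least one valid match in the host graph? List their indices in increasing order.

Answer: [R1]

Steps:
R0: no valid match — LHS pattern not found
R1: 2 valid matches — {0↦2, 1↦0}, {0↦3, 1↦0}
R2: no valid match — LHS pattern not found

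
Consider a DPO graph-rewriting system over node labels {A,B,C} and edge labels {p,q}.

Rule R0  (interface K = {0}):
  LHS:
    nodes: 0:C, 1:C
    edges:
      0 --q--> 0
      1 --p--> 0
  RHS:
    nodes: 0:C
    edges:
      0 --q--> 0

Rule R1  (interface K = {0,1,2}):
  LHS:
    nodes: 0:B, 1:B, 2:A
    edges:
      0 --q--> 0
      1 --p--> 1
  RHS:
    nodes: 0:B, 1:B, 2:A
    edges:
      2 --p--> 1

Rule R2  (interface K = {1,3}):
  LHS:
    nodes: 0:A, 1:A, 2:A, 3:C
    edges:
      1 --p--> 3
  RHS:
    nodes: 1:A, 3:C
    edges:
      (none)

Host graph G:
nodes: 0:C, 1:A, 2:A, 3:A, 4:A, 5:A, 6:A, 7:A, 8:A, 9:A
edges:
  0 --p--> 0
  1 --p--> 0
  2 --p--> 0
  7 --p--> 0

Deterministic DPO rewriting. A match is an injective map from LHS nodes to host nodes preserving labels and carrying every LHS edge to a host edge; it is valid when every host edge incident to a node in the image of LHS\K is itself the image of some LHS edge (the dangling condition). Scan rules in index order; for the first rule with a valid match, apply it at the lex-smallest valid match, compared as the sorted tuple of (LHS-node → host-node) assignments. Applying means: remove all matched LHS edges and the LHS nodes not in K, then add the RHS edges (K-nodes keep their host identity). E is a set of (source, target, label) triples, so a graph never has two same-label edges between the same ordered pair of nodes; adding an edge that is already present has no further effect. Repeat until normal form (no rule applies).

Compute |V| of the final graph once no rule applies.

Answer: 4

Rewrite trace:
start.  V:10 E:4  edges: 0-p->0 1-p->0 2-p->0 7-p->0
1. fire R2 via {0↦3, 1↦1, 2↦4, 3↦0}  →  V:8 E:3  edges: 0-p->0 2-p->0 7-p->0
2. fire R2 via {0↦1, 1↦2, 2↦5, 3↦0}  →  V:6 E:2  edges: 0-p->0 7-p->0
3. fire R2 via {0↦2, 1↦7, 2↦6, 3↦0}  →  V:4 E:1  edges: 0-p->0
final graph: no rule applies after step 3
NF nodes: {0:C, 7:A, 8:A, 9:A}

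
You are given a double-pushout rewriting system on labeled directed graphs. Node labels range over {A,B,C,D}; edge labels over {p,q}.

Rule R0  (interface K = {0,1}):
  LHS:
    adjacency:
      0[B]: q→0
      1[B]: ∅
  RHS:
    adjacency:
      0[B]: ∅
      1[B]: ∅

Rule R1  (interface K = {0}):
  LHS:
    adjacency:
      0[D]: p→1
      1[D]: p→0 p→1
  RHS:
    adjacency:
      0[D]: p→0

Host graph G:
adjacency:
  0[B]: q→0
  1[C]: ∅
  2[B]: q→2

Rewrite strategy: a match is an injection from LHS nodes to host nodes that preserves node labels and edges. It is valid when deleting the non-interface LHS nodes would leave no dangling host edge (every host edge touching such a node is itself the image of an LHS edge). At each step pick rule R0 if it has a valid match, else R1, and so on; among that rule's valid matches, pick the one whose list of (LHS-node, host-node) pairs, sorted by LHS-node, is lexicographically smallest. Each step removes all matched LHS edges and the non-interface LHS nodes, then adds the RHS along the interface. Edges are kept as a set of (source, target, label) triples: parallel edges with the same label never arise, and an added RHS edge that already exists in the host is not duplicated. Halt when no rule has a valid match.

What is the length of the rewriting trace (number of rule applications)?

Answer: 2

Derivation:
start.  V:3 E:2  edges: 0-q->0 2-q->2
1. fire R0 via {0↦0, 1↦2}  →  V:3 E:1  edges: 2-q->2
2. fire R0 via {0↦2, 1↦0}  →  V:3 E:0  edges: ∅
normal form: no rule applies after step 2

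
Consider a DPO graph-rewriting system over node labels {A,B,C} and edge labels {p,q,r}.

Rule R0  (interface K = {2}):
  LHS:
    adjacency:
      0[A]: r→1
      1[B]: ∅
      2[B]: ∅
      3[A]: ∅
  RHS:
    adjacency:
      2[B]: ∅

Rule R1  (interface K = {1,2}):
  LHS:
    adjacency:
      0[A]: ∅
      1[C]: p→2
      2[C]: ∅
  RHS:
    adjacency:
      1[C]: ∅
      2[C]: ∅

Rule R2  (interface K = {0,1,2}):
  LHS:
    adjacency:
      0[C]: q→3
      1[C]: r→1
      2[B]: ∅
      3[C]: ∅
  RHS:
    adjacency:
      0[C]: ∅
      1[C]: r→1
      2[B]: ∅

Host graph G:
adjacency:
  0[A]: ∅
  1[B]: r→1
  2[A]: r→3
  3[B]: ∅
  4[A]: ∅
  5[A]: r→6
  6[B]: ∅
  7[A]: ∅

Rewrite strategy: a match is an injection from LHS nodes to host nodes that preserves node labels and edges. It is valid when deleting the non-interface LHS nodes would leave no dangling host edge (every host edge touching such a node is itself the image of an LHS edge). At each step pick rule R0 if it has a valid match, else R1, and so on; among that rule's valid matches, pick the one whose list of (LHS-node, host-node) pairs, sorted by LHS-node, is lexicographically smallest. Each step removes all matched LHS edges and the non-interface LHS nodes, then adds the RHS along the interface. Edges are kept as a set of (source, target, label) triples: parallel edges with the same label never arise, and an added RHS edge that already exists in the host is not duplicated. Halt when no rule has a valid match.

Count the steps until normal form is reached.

initial: |V|=8 |E|=3  E = 1-r->1 2-r->3 5-r->6
step 1: apply R0 at {0↦2, 1↦3, 2↦1, 3↦0}  → |V|=5 |E|=2  E = 1-r->1 5-r->6
step 2: apply R0 at {0↦5, 1↦6, 2↦1, 3↦4}  → |V|=2 |E|=1  E = 1-r->1
final graph: no rule applies after step 2

Answer: 2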